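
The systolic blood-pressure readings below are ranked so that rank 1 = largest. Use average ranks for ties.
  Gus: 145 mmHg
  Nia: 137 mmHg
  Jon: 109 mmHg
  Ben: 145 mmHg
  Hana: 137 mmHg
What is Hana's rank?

Sorted (descending): 145, 145, 137, 137, 109
The 2 values of 145 occupy positions 1–2 → average rank (1+2)/2 = 1.5.
The 2 values of 137 occupy positions 3–4 → average rank (3+4)/2 = 3.5.
Hana has value 137 mmHg → rank 3.5.

3.5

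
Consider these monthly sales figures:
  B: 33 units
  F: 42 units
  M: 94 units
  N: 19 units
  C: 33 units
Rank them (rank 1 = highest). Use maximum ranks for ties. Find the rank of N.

5

Sorted (descending): 94, 42, 33, 33, 19
The 2 values of 33 occupy positions 3–4 → each gets rank 4.
N has value 19 units → rank 5.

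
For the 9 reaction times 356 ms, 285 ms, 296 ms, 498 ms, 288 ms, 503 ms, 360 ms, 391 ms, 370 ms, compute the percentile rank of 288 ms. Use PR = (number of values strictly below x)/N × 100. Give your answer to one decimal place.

N = 9.
Strictly below 288: 1. Equal to 288: 1.
PR = 1/9 × 100 = 11.1

11.1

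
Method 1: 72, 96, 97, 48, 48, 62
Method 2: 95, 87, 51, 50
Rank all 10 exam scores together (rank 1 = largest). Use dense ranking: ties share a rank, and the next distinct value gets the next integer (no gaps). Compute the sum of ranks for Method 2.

Sorted (descending): 97, 96, 95, 87, 72, 62, 51, 50, 48, 48
The 2 values of 48 share dense rank 9.
Remaining distinct values take the next consecutive integers.
Method 2 values → pooled ranks: 95→3, 87→4, 51→7, 50→8
Rank sum = 3 + 4 + 7 + 8 = 22

22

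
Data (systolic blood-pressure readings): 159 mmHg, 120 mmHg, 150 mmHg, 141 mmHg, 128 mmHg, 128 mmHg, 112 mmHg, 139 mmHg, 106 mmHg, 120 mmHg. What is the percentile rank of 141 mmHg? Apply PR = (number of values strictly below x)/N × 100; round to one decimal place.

N = 10.
Strictly below 141: 7. Equal to 141: 1.
PR = 7/10 × 100 = 70.0

70.0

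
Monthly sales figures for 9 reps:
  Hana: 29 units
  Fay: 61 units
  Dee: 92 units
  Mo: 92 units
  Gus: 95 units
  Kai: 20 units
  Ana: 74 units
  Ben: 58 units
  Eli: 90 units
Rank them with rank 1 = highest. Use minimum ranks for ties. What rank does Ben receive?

Sorted (descending): 95, 92, 92, 90, 74, 61, 58, 29, 20
The 2 values of 92 occupy positions 2–3 → each gets rank 2.
Ben has value 58 units → rank 7.

7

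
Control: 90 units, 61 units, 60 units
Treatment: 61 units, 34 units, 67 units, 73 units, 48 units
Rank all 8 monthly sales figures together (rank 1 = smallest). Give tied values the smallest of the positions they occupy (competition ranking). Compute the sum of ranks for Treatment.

20

Sorted (ascending): 34, 48, 60, 61, 61, 67, 73, 90
The 2 values of 61 occupy positions 4–5 → each gets rank 4.
Treatment values → pooled ranks: 61→4, 34→1, 67→6, 73→7, 48→2
Rank sum = 4 + 1 + 6 + 7 + 2 = 20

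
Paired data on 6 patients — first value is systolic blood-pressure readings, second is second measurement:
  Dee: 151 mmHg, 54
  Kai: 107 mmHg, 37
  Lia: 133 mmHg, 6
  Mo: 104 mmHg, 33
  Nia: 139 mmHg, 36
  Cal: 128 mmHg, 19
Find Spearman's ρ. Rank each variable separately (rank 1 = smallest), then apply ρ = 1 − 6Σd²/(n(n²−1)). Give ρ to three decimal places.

Ranks of variable 1: 6, 2, 4, 1, 5, 3
Ranks of variable 2: 6, 5, 1, 3, 4, 2
d = r₁ − r₂: 0, -3, 3, -2, 1, 1
d²: 0, 9, 9, 4, 1, 1; Σd² = 24
ρ = 1 − 6·24/(6·35) = 1 − 144/210 = 0.314

0.314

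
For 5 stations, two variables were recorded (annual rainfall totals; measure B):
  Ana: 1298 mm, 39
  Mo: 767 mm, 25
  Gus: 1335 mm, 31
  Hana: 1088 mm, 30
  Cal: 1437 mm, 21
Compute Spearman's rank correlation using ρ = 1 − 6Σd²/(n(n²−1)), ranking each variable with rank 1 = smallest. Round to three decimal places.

Ranks of variable 1: 3, 1, 4, 2, 5
Ranks of variable 2: 5, 2, 4, 3, 1
d = r₁ − r₂: -2, -1, 0, -1, 4
d²: 4, 1, 0, 1, 16; Σd² = 22
ρ = 1 − 6·22/(5·24) = 1 − 132/120 = -0.100

-0.100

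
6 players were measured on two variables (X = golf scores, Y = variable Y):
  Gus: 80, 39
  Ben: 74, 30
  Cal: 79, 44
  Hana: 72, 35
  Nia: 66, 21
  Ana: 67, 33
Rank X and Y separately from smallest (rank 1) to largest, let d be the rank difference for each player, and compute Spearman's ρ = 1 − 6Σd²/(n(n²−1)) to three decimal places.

Ranks of variable 1: 6, 4, 5, 3, 1, 2
Ranks of variable 2: 5, 2, 6, 4, 1, 3
d = r₁ − r₂: 1, 2, -1, -1, 0, -1
d²: 1, 4, 1, 1, 0, 1; Σd² = 8
ρ = 1 − 6·8/(6·35) = 1 − 48/210 = 0.771

0.771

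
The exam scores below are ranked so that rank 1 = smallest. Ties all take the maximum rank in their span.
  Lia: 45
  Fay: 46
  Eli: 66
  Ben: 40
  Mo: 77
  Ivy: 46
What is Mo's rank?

6

Sorted (ascending): 40, 45, 46, 46, 66, 77
The 2 values of 46 occupy positions 3–4 → each gets rank 4.
Mo has value 77 → rank 6.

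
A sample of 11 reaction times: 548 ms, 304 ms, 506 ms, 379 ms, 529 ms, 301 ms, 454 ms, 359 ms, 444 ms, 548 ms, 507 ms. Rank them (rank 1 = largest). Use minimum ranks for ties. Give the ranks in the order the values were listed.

1, 10, 5, 8, 3, 11, 6, 9, 7, 1, 4

Sorted (descending): 548, 548, 529, 507, 506, 454, 444, 379, 359, 304, 301
The 2 values of 548 occupy positions 1–2 → each gets rank 1.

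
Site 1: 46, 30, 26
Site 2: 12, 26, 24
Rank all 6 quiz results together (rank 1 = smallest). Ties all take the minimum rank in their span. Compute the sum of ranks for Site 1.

Sorted (ascending): 12, 24, 26, 26, 30, 46
The 2 values of 26 occupy positions 3–4 → each gets rank 3.
Site 1 values → pooled ranks: 46→6, 30→5, 26→3
Rank sum = 6 + 5 + 3 = 14

14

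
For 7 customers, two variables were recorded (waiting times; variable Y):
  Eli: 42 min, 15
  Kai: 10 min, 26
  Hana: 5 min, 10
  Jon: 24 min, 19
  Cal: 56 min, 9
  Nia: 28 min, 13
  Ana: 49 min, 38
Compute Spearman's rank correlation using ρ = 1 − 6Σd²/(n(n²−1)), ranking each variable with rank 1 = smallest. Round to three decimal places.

Ranks of variable 1: 5, 2, 1, 3, 7, 4, 6
Ranks of variable 2: 4, 6, 2, 5, 1, 3, 7
d = r₁ − r₂: 1, -4, -1, -2, 6, 1, -1
d²: 1, 16, 1, 4, 36, 1, 1; Σd² = 60
ρ = 1 − 6·60/(7·48) = 1 − 360/336 = -0.071

-0.071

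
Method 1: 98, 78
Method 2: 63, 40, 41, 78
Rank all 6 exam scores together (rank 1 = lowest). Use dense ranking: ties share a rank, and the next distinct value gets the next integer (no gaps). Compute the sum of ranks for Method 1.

9

Sorted (ascending): 40, 41, 63, 78, 78, 98
The 2 values of 78 share dense rank 4.
Remaining distinct values take the next consecutive integers.
Method 1 values → pooled ranks: 98→5, 78→4
Rank sum = 5 + 4 = 9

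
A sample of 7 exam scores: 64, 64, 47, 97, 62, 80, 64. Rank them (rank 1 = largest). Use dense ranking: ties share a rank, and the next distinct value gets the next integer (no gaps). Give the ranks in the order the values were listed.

Sorted (descending): 97, 80, 64, 64, 64, 62, 47
The 3 values of 64 share dense rank 3.
Remaining distinct values take the next consecutive integers.

3, 3, 5, 1, 4, 2, 3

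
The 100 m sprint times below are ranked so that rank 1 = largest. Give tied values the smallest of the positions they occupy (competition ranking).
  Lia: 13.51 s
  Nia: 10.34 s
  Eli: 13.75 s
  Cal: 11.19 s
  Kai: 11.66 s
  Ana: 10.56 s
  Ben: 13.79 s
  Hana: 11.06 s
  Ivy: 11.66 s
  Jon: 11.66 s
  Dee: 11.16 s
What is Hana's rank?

Sorted (descending): 13.79, 13.75, 13.51, 11.66, 11.66, 11.66, 11.19, 11.16, 11.06, 10.56, 10.34
The 3 values of 11.66 occupy positions 4–6 → each gets rank 4.
Hana has value 11.06 s → rank 9.

9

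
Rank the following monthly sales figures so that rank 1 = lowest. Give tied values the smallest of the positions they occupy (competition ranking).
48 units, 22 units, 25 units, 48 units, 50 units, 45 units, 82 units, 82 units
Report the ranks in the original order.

Sorted (ascending): 22, 25, 45, 48, 48, 50, 82, 82
The 2 values of 48 occupy positions 4–5 → each gets rank 4.
The 2 values of 82 occupy positions 7–8 → each gets rank 7.

4, 1, 2, 4, 6, 3, 7, 7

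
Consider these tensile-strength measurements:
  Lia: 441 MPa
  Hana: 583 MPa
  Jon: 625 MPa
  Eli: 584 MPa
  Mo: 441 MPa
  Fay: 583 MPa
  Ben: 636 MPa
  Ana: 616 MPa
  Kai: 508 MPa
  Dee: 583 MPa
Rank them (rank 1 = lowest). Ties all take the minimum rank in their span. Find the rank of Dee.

4

Sorted (ascending): 441, 441, 508, 583, 583, 583, 584, 616, 625, 636
The 2 values of 441 occupy positions 1–2 → each gets rank 1.
The 3 values of 583 occupy positions 4–6 → each gets rank 4.
Dee has value 583 MPa → rank 4.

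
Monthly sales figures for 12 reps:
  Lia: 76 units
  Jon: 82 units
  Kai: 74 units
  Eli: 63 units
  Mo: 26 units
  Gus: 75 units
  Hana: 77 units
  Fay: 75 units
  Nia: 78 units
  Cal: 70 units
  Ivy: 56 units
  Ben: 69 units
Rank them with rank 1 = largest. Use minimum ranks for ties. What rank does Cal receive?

8

Sorted (descending): 82, 78, 77, 76, 75, 75, 74, 70, 69, 63, 56, 26
The 2 values of 75 occupy positions 5–6 → each gets rank 5.
Cal has value 70 units → rank 8.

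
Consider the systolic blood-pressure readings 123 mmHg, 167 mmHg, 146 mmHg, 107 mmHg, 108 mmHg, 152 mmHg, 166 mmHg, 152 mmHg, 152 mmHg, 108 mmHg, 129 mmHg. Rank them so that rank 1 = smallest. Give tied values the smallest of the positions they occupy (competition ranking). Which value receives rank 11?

167

Sorted (ascending): 107, 108, 108, 123, 129, 146, 152, 152, 152, 166, 167
The 2 values of 108 occupy positions 2–3 → each gets rank 2.
The 3 values of 152 occupy positions 7–9 → each gets rank 7.
Rank 11 → value 167.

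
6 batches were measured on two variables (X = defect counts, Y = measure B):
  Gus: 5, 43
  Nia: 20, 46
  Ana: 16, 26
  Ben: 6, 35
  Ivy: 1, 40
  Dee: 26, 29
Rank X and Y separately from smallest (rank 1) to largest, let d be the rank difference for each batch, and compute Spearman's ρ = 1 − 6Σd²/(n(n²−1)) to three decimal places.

Ranks of variable 1: 2, 5, 4, 3, 1, 6
Ranks of variable 2: 5, 6, 1, 3, 4, 2
d = r₁ − r₂: -3, -1, 3, 0, -3, 4
d²: 9, 1, 9, 0, 9, 16; Σd² = 44
ρ = 1 − 6·44/(6·35) = 1 − 264/210 = -0.257

-0.257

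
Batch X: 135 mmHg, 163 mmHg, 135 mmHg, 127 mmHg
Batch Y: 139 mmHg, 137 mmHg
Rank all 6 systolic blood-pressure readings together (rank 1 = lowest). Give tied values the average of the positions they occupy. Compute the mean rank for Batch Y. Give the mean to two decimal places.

4.50

Sorted (ascending): 127, 135, 135, 137, 139, 163
The 2 values of 135 occupy positions 2–3 → average rank (2+3)/2 = 2.5.
Batch Y values → pooled ranks: 139→5, 137→4
Mean rank = (5 + 4) / 2 = 4.50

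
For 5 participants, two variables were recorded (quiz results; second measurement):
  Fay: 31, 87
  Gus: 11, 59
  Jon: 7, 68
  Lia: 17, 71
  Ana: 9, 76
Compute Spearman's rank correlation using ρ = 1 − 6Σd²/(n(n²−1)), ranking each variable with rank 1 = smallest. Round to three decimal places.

Ranks of variable 1: 5, 3, 1, 4, 2
Ranks of variable 2: 5, 1, 2, 3, 4
d = r₁ − r₂: 0, 2, -1, 1, -2
d²: 0, 4, 1, 1, 4; Σd² = 10
ρ = 1 − 6·10/(5·24) = 1 − 60/120 = 0.500

0.500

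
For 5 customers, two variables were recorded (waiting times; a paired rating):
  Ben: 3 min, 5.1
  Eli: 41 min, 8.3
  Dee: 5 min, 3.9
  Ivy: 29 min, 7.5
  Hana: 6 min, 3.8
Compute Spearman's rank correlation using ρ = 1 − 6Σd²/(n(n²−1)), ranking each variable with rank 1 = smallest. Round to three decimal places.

0.600

Ranks of variable 1: 1, 5, 2, 4, 3
Ranks of variable 2: 3, 5, 2, 4, 1
d = r₁ − r₂: -2, 0, 0, 0, 2
d²: 4, 0, 0, 0, 4; Σd² = 8
ρ = 1 − 6·8/(5·24) = 1 − 48/120 = 0.600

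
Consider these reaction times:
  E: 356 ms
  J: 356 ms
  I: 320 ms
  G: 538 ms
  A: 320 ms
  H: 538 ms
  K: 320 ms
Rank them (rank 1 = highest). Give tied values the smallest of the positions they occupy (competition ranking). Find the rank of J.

Sorted (descending): 538, 538, 356, 356, 320, 320, 320
The 2 values of 538 occupy positions 1–2 → each gets rank 1.
The 2 values of 356 occupy positions 3–4 → each gets rank 3.
The 3 values of 320 occupy positions 5–7 → each gets rank 5.
J has value 356 ms → rank 3.

3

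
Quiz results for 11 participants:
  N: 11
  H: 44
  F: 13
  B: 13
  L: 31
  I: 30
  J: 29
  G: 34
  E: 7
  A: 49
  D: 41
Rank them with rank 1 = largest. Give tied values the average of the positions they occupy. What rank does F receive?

Sorted (descending): 49, 44, 41, 34, 31, 30, 29, 13, 13, 11, 7
The 2 values of 13 occupy positions 8–9 → average rank (8+9)/2 = 8.5.
F has value 13 → rank 8.5.

8.5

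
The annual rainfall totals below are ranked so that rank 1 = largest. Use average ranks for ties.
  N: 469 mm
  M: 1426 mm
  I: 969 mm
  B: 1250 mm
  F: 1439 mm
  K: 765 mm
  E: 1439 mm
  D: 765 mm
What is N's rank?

8

Sorted (descending): 1439, 1439, 1426, 1250, 969, 765, 765, 469
The 2 values of 1439 occupy positions 1–2 → average rank (1+2)/2 = 1.5.
The 2 values of 765 occupy positions 6–7 → average rank (6+7)/2 = 6.5.
N has value 469 mm → rank 8.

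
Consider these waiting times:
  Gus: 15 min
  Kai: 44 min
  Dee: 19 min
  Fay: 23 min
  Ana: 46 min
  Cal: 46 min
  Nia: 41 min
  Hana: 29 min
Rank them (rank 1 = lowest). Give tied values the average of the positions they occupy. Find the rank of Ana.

Sorted (ascending): 15, 19, 23, 29, 41, 44, 46, 46
The 2 values of 46 occupy positions 7–8 → average rank (7+8)/2 = 7.5.
Ana has value 46 min → rank 7.5.

7.5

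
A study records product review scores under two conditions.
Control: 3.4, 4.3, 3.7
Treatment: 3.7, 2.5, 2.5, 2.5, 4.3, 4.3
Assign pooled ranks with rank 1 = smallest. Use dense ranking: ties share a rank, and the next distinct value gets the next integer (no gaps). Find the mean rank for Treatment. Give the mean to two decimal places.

2.33

Sorted (ascending): 2.5, 2.5, 2.5, 3.4, 3.7, 3.7, 4.3, 4.3, 4.3
The 3 values of 2.5 share dense rank 1.
The 2 values of 3.7 share dense rank 3.
The 3 values of 4.3 share dense rank 4.
Remaining distinct values take the next consecutive integers.
Treatment values → pooled ranks: 3.7→3, 2.5→1, 2.5→1, 2.5→1, 4.3→4, 4.3→4
Mean rank = (3 + 1 + 1 + 1 + 4 + 4) / 6 = 2.33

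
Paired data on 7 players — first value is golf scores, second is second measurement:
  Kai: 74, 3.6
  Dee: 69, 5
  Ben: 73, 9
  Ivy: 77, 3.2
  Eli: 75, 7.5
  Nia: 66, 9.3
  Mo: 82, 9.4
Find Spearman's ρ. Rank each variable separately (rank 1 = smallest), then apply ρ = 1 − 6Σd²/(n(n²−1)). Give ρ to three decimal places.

Ranks of variable 1: 4, 2, 3, 6, 5, 1, 7
Ranks of variable 2: 2, 3, 5, 1, 4, 6, 7
d = r₁ − r₂: 2, -1, -2, 5, 1, -5, 0
d²: 4, 1, 4, 25, 1, 25, 0; Σd² = 60
ρ = 1 − 6·60/(7·48) = 1 − 360/336 = -0.071

-0.071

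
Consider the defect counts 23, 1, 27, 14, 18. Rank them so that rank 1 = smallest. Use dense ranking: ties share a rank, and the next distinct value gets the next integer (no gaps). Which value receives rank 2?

Sorted (ascending): 1, 14, 18, 23, 27
No ties — each value takes its position as its rank.
Rank 2 → value 14.

14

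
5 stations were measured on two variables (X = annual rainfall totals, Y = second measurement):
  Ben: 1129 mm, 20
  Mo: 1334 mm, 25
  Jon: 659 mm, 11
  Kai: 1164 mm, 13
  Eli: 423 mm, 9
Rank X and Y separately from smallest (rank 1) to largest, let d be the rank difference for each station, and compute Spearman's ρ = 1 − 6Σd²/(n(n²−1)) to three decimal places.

0.900

Ranks of variable 1: 3, 5, 2, 4, 1
Ranks of variable 2: 4, 5, 2, 3, 1
d = r₁ − r₂: -1, 0, 0, 1, 0
d²: 1, 0, 0, 1, 0; Σd² = 2
ρ = 1 − 6·2/(5·24) = 1 − 12/120 = 0.900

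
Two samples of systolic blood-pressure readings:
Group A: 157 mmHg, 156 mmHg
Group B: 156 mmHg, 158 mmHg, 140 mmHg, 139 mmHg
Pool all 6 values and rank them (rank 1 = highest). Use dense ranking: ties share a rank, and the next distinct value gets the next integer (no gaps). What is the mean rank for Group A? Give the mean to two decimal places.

2.50

Sorted (descending): 158, 157, 156, 156, 140, 139
The 2 values of 156 share dense rank 3.
Remaining distinct values take the next consecutive integers.
Group A values → pooled ranks: 157→2, 156→3
Mean rank = (2 + 3) / 2 = 2.50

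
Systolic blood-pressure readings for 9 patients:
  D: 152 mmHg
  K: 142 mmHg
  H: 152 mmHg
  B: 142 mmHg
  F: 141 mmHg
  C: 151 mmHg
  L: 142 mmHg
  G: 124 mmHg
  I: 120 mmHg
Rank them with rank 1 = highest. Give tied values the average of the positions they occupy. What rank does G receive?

8

Sorted (descending): 152, 152, 151, 142, 142, 142, 141, 124, 120
The 2 values of 152 occupy positions 1–2 → average rank (1+2)/2 = 1.5.
The 3 values of 142 occupy positions 4–6 → average rank 5.
G has value 124 mmHg → rank 8.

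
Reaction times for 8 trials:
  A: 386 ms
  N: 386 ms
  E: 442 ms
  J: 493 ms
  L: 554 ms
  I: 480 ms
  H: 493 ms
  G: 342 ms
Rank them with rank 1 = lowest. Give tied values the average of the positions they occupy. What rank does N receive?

2.5

Sorted (ascending): 342, 386, 386, 442, 480, 493, 493, 554
The 2 values of 386 occupy positions 2–3 → average rank (2+3)/2 = 2.5.
The 2 values of 493 occupy positions 6–7 → average rank (6+7)/2 = 6.5.
N has value 386 ms → rank 2.5.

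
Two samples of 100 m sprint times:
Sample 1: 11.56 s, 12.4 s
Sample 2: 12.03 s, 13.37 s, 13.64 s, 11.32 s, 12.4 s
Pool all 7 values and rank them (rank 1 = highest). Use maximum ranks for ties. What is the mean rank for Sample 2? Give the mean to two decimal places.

3.80

Sorted (descending): 13.64, 13.37, 12.4, 12.4, 12.03, 11.56, 11.32
The 2 values of 12.4 occupy positions 3–4 → each gets rank 4.
Sample 2 values → pooled ranks: 12.03→5, 13.37→2, 13.64→1, 11.32→7, 12.4→4
Mean rank = (5 + 2 + 1 + 7 + 4) / 5 = 3.80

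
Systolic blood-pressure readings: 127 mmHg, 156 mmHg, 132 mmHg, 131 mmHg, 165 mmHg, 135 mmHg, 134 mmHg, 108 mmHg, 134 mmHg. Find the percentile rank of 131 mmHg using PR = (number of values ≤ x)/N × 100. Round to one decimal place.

N = 9.
Strictly below 131: 2. Equal to 131: 1.
PR = 3/9 × 100 = 33.3

33.3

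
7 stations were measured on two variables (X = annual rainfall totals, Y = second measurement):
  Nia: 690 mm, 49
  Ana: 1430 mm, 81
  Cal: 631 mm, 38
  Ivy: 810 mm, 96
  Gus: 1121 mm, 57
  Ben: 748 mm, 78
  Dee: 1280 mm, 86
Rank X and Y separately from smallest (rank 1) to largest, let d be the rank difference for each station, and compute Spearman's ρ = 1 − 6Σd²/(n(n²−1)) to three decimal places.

0.679

Ranks of variable 1: 2, 7, 1, 4, 5, 3, 6
Ranks of variable 2: 2, 5, 1, 7, 3, 4, 6
d = r₁ − r₂: 0, 2, 0, -3, 2, -1, 0
d²: 0, 4, 0, 9, 4, 1, 0; Σd² = 18
ρ = 1 − 6·18/(7·48) = 1 − 108/336 = 0.679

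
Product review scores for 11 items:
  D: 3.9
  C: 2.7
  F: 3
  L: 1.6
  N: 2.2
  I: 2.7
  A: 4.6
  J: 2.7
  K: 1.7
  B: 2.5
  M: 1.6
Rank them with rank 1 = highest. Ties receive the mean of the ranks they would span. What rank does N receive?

Sorted (descending): 4.6, 3.9, 3, 2.7, 2.7, 2.7, 2.5, 2.2, 1.7, 1.6, 1.6
The 3 values of 2.7 occupy positions 4–6 → average rank 5.
The 2 values of 1.6 occupy positions 10–11 → average rank (10+11)/2 = 10.5.
N has value 2.2 → rank 8.

8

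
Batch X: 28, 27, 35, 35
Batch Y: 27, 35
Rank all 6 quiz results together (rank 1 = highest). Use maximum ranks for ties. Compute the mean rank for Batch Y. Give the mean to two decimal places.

4.50

Sorted (descending): 35, 35, 35, 28, 27, 27
The 3 values of 35 occupy positions 1–3 → each gets rank 3.
The 2 values of 27 occupy positions 5–6 → each gets rank 6.
Batch Y values → pooled ranks: 27→6, 35→3
Mean rank = (6 + 3) / 2 = 4.50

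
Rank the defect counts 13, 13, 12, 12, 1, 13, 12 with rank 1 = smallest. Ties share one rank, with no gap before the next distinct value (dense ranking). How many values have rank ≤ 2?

4

Sorted (ascending): 1, 12, 12, 12, 13, 13, 13
The 3 values of 12 share dense rank 2.
The 3 values of 13 share dense rank 3.
Remaining distinct values take the next consecutive integers.
Ranks ≤ 2: {1, 2, 2, 2} → 4 values.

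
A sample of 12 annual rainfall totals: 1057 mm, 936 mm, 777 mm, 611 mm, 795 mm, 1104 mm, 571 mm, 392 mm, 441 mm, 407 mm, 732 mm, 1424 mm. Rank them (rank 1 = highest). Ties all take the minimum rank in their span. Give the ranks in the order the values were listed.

3, 4, 6, 8, 5, 2, 9, 12, 10, 11, 7, 1

Sorted (descending): 1424, 1104, 1057, 936, 795, 777, 732, 611, 571, 441, 407, 392
No ties — each value takes its position as its rank.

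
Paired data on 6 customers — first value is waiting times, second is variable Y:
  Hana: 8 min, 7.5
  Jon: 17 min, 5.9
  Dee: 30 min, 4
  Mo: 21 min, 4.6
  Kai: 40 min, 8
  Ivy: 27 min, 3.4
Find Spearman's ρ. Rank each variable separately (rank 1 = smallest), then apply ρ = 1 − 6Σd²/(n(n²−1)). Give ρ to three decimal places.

Ranks of variable 1: 1, 2, 5, 3, 6, 4
Ranks of variable 2: 5, 4, 2, 3, 6, 1
d = r₁ − r₂: -4, -2, 3, 0, 0, 3
d²: 16, 4, 9, 0, 0, 9; Σd² = 38
ρ = 1 − 6·38/(6·35) = 1 − 228/210 = -0.086

-0.086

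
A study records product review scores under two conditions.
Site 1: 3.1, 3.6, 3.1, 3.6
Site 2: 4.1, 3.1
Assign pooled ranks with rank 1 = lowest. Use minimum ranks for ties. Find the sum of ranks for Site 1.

Sorted (ascending): 3.1, 3.1, 3.1, 3.6, 3.6, 4.1
The 3 values of 3.1 occupy positions 1–3 → each gets rank 1.
The 2 values of 3.6 occupy positions 4–5 → each gets rank 4.
Site 1 values → pooled ranks: 3.1→1, 3.6→4, 3.1→1, 3.6→4
Rank sum = 1 + 4 + 1 + 4 = 10

10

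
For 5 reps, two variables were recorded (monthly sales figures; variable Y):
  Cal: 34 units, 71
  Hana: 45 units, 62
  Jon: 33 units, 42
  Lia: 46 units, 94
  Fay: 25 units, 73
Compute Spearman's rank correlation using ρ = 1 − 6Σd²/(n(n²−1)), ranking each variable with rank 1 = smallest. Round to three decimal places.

0.300

Ranks of variable 1: 3, 4, 2, 5, 1
Ranks of variable 2: 3, 2, 1, 5, 4
d = r₁ − r₂: 0, 2, 1, 0, -3
d²: 0, 4, 1, 0, 9; Σd² = 14
ρ = 1 − 6·14/(5·24) = 1 − 84/120 = 0.300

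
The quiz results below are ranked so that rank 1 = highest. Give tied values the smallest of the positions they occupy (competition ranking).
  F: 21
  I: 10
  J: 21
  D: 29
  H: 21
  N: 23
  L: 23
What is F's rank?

Sorted (descending): 29, 23, 23, 21, 21, 21, 10
The 2 values of 23 occupy positions 2–3 → each gets rank 2.
The 3 values of 21 occupy positions 4–6 → each gets rank 4.
F has value 21 → rank 4.

4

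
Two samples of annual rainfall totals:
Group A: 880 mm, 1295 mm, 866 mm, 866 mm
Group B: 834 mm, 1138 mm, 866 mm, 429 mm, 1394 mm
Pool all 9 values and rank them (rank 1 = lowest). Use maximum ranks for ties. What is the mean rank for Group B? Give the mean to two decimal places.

4.80

Sorted (ascending): 429, 834, 866, 866, 866, 880, 1138, 1295, 1394
The 3 values of 866 occupy positions 3–5 → each gets rank 5.
Group B values → pooled ranks: 834→2, 1138→7, 866→5, 429→1, 1394→9
Mean rank = (2 + 7 + 5 + 1 + 9) / 5 = 4.80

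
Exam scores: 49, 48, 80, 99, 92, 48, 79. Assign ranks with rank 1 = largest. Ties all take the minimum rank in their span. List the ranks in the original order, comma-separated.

5, 6, 3, 1, 2, 6, 4

Sorted (descending): 99, 92, 80, 79, 49, 48, 48
The 2 values of 48 occupy positions 6–7 → each gets rank 6.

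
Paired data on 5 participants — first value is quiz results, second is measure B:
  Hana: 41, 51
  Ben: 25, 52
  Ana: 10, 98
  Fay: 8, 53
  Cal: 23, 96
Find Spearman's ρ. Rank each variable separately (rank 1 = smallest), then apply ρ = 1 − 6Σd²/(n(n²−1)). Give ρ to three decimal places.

Ranks of variable 1: 5, 4, 2, 1, 3
Ranks of variable 2: 1, 2, 5, 3, 4
d = r₁ − r₂: 4, 2, -3, -2, -1
d²: 16, 4, 9, 4, 1; Σd² = 34
ρ = 1 − 6·34/(5·24) = 1 − 204/120 = -0.700

-0.700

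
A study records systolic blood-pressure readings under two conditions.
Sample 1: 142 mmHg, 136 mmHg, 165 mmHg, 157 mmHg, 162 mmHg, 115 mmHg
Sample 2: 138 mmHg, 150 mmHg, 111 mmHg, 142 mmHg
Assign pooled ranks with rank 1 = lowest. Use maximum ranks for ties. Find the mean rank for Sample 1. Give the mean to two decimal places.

6.33

Sorted (ascending): 111, 115, 136, 138, 142, 142, 150, 157, 162, 165
The 2 values of 142 occupy positions 5–6 → each gets rank 6.
Sample 1 values → pooled ranks: 142→6, 136→3, 165→10, 157→8, 162→9, 115→2
Mean rank = (6 + 3 + 10 + 8 + 9 + 2) / 6 = 6.33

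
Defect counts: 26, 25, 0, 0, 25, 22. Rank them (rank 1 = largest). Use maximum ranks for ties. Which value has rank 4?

Sorted (descending): 26, 25, 25, 22, 0, 0
The 2 values of 25 occupy positions 2–3 → each gets rank 3.
The 2 values of 0 occupy positions 5–6 → each gets rank 6.
Rank 4 → value 22.

22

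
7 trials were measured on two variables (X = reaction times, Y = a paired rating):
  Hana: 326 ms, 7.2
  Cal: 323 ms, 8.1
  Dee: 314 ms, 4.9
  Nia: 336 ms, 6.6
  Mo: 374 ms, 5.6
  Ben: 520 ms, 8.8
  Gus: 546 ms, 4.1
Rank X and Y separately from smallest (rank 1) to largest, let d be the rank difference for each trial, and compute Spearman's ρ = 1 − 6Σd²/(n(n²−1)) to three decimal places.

-0.107

Ranks of variable 1: 3, 2, 1, 4, 5, 6, 7
Ranks of variable 2: 5, 6, 2, 4, 3, 7, 1
d = r₁ − r₂: -2, -4, -1, 0, 2, -1, 6
d²: 4, 16, 1, 0, 4, 1, 36; Σd² = 62
ρ = 1 − 6·62/(7·48) = 1 − 372/336 = -0.107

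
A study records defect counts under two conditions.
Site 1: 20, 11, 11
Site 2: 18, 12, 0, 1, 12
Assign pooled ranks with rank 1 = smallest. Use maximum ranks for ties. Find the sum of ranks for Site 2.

Sorted (ascending): 0, 1, 11, 11, 12, 12, 18, 20
The 2 values of 11 occupy positions 3–4 → each gets rank 4.
The 2 values of 12 occupy positions 5–6 → each gets rank 6.
Site 2 values → pooled ranks: 18→7, 12→6, 0→1, 1→2, 12→6
Rank sum = 7 + 6 + 1 + 2 + 6 = 22

22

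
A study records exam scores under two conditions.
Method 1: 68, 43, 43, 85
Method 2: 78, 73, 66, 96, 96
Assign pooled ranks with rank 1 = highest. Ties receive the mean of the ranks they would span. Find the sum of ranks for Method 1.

Sorted (descending): 96, 96, 85, 78, 73, 68, 66, 43, 43
The 2 values of 96 occupy positions 1–2 → average rank (1+2)/2 = 1.5.
The 2 values of 43 occupy positions 8–9 → average rank (8+9)/2 = 8.5.
Method 1 values → pooled ranks: 68→6, 43→8.5, 43→8.5, 85→3
Rank sum = 6 + 8.5 + 8.5 + 3 = 26

26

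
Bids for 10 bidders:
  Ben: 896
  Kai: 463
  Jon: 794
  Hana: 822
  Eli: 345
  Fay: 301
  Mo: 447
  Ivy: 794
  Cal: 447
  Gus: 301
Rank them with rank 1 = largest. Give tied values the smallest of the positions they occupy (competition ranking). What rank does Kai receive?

Sorted (descending): 896, 822, 794, 794, 463, 447, 447, 345, 301, 301
The 2 values of 794 occupy positions 3–4 → each gets rank 3.
The 2 values of 447 occupy positions 6–7 → each gets rank 6.
The 2 values of 301 occupy positions 9–10 → each gets rank 9.
Kai has value 463 → rank 5.

5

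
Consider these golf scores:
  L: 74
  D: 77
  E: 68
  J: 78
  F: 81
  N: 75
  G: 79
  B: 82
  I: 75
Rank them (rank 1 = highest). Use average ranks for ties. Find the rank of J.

4

Sorted (descending): 82, 81, 79, 78, 77, 75, 75, 74, 68
The 2 values of 75 occupy positions 6–7 → average rank (6+7)/2 = 6.5.
J has value 78 → rank 4.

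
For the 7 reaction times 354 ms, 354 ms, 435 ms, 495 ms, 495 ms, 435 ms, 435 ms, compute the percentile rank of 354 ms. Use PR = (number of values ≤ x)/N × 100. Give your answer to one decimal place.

N = 7.
Strictly below 354: 0. Equal to 354: 2.
PR = 2/7 × 100 = 28.6

28.6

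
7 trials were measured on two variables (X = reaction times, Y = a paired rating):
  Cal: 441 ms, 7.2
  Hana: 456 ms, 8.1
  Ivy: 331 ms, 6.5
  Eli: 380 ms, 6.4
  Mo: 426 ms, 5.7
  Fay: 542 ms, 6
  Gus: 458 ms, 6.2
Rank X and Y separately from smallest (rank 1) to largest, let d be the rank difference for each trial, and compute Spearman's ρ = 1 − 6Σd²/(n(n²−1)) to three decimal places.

Ranks of variable 1: 4, 5, 1, 2, 3, 7, 6
Ranks of variable 2: 6, 7, 5, 4, 1, 2, 3
d = r₁ − r₂: -2, -2, -4, -2, 2, 5, 3
d²: 4, 4, 16, 4, 4, 25, 9; Σd² = 66
ρ = 1 − 6·66/(7·48) = 1 − 396/336 = -0.179

-0.179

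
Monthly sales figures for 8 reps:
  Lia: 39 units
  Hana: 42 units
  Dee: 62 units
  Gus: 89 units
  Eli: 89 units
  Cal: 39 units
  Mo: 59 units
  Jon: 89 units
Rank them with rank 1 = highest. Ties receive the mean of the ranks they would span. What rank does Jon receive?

Sorted (descending): 89, 89, 89, 62, 59, 42, 39, 39
The 3 values of 89 occupy positions 1–3 → average rank 2.
The 2 values of 39 occupy positions 7–8 → average rank (7+8)/2 = 7.5.
Jon has value 89 units → rank 2.

2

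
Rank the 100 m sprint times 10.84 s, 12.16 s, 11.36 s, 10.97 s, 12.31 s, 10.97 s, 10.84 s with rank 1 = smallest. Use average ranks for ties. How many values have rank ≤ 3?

2

Sorted (ascending): 10.84, 10.84, 10.97, 10.97, 11.36, 12.16, 12.31
The 2 values of 10.84 occupy positions 1–2 → average rank (1+2)/2 = 1.5.
The 2 values of 10.97 occupy positions 3–4 → average rank (3+4)/2 = 3.5.
Ranks ≤ 3: {1.5, 1.5} → 2 values.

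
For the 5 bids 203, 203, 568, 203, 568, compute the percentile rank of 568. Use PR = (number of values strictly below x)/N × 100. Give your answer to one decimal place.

N = 5.
Strictly below 568: 3. Equal to 568: 2.
PR = 3/5 × 100 = 60.0

60.0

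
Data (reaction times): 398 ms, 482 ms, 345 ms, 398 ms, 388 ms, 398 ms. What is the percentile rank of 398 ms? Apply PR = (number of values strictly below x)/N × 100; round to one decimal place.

N = 6.
Strictly below 398: 2. Equal to 398: 3.
PR = 2/6 × 100 = 33.3

33.3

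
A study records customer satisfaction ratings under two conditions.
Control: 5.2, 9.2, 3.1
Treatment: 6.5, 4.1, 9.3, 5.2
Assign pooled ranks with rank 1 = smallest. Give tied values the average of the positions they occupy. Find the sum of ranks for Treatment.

17.5

Sorted (ascending): 3.1, 4.1, 5.2, 5.2, 6.5, 9.2, 9.3
The 2 values of 5.2 occupy positions 3–4 → average rank (3+4)/2 = 3.5.
Treatment values → pooled ranks: 6.5→5, 4.1→2, 9.3→7, 5.2→3.5
Rank sum = 5 + 2 + 7 + 3.5 = 17.5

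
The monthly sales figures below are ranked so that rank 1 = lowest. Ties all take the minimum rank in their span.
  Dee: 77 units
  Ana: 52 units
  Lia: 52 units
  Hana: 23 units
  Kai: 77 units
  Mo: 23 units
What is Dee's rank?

5

Sorted (ascending): 23, 23, 52, 52, 77, 77
The 2 values of 23 occupy positions 1–2 → each gets rank 1.
The 2 values of 52 occupy positions 3–4 → each gets rank 3.
The 2 values of 77 occupy positions 5–6 → each gets rank 5.
Dee has value 77 units → rank 5.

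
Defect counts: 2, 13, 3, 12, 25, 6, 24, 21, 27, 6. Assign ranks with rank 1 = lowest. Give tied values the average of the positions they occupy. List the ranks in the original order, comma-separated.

Sorted (ascending): 2, 3, 6, 6, 12, 13, 21, 24, 25, 27
The 2 values of 6 occupy positions 3–4 → average rank (3+4)/2 = 3.5.

1, 6, 2, 5, 9, 3.5, 8, 7, 10, 3.5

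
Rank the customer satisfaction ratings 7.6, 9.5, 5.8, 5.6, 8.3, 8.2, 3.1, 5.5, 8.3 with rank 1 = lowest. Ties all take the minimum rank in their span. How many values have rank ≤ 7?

Sorted (ascending): 3.1, 5.5, 5.6, 5.8, 7.6, 8.2, 8.3, 8.3, 9.5
The 2 values of 8.3 occupy positions 7–8 → each gets rank 7.
Ranks ≤ 7: {1, 2, 3, 4, 5, 6, 7, 7} → 8 values.

8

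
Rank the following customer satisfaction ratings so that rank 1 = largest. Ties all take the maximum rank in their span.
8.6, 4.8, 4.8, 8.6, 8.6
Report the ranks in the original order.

3, 5, 5, 3, 3

Sorted (descending): 8.6, 8.6, 8.6, 4.8, 4.8
The 3 values of 8.6 occupy positions 1–3 → each gets rank 3.
The 2 values of 4.8 occupy positions 4–5 → each gets rank 5.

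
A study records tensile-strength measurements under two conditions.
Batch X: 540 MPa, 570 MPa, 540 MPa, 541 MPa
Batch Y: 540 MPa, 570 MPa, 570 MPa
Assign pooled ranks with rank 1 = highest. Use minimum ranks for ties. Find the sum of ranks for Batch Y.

7

Sorted (descending): 570, 570, 570, 541, 540, 540, 540
The 3 values of 570 occupy positions 1–3 → each gets rank 1.
The 3 values of 540 occupy positions 5–7 → each gets rank 5.
Batch Y values → pooled ranks: 540→5, 570→1, 570→1
Rank sum = 5 + 1 + 1 = 7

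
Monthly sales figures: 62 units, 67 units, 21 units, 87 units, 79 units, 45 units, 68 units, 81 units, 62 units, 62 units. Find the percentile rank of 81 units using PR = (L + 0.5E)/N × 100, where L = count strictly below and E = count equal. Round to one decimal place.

N = 10.
Strictly below 81: 8. Equal to 81: 1.
PR = (8 + 0.5·1)/10 × 100 = 85.0

85.0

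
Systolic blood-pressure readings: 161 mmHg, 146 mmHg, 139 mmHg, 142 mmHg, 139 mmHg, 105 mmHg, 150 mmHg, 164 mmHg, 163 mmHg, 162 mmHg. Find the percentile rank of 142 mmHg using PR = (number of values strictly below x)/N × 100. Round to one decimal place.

30.0

N = 10.
Strictly below 142: 3. Equal to 142: 1.
PR = 3/10 × 100 = 30.0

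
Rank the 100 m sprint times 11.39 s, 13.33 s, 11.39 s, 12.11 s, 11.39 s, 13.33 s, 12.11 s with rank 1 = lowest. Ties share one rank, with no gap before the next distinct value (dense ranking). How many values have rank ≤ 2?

Sorted (ascending): 11.39, 11.39, 11.39, 12.11, 12.11, 13.33, 13.33
The 3 values of 11.39 share dense rank 1.
The 2 values of 12.11 share dense rank 2.
The 2 values of 13.33 share dense rank 3.
Ranks ≤ 2: {1, 1, 1, 2, 2} → 5 values.

5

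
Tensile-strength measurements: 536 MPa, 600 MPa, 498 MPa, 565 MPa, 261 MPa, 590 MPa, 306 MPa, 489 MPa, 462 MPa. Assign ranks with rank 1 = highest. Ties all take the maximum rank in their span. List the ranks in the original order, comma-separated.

Sorted (descending): 600, 590, 565, 536, 498, 489, 462, 306, 261
No ties — each value takes its position as its rank.

4, 1, 5, 3, 9, 2, 8, 6, 7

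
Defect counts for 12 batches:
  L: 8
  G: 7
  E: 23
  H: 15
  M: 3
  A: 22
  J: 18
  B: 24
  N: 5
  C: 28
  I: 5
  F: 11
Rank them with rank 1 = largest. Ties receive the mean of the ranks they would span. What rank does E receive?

3

Sorted (descending): 28, 24, 23, 22, 18, 15, 11, 8, 7, 5, 5, 3
The 2 values of 5 occupy positions 10–11 → average rank (10+11)/2 = 10.5.
E has value 23 → rank 3.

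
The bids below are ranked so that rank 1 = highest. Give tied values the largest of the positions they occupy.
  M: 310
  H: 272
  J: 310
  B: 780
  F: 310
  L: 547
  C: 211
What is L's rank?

Sorted (descending): 780, 547, 310, 310, 310, 272, 211
The 3 values of 310 occupy positions 3–5 → each gets rank 5.
L has value 547 → rank 2.

2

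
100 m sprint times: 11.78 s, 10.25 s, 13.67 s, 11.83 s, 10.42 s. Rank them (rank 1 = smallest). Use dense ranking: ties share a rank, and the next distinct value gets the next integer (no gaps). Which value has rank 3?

Sorted (ascending): 10.25, 10.42, 11.78, 11.83, 13.67
No ties — each value takes its position as its rank.
Rank 3 → value 11.78.

11.78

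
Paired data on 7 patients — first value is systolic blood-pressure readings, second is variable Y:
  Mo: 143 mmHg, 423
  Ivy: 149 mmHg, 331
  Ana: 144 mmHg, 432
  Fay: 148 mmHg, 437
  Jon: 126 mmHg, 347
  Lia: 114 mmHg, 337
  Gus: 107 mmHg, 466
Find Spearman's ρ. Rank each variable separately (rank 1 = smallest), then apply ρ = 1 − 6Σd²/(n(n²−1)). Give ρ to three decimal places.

-0.286

Ranks of variable 1: 4, 7, 5, 6, 3, 2, 1
Ranks of variable 2: 4, 1, 5, 6, 3, 2, 7
d = r₁ − r₂: 0, 6, 0, 0, 0, 0, -6
d²: 0, 36, 0, 0, 0, 0, 36; Σd² = 72
ρ = 1 − 6·72/(7·48) = 1 − 432/336 = -0.286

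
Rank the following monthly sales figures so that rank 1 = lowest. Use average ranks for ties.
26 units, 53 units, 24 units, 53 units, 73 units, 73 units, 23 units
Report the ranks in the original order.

Sorted (ascending): 23, 24, 26, 53, 53, 73, 73
The 2 values of 53 occupy positions 4–5 → average rank (4+5)/2 = 4.5.
The 2 values of 73 occupy positions 6–7 → average rank (6+7)/2 = 6.5.

3, 4.5, 2, 4.5, 6.5, 6.5, 1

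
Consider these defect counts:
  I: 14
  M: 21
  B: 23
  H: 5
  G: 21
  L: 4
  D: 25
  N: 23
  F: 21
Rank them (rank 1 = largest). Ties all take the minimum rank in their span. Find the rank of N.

2

Sorted (descending): 25, 23, 23, 21, 21, 21, 14, 5, 4
The 2 values of 23 occupy positions 2–3 → each gets rank 2.
The 3 values of 21 occupy positions 4–6 → each gets rank 4.
N has value 23 → rank 2.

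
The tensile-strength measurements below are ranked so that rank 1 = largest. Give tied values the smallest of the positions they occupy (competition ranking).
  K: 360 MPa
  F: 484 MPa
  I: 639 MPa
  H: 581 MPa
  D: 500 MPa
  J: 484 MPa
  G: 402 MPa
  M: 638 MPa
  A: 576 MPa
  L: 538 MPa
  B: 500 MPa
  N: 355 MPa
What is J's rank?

Sorted (descending): 639, 638, 581, 576, 538, 500, 500, 484, 484, 402, 360, 355
The 2 values of 500 occupy positions 6–7 → each gets rank 6.
The 2 values of 484 occupy positions 8–9 → each gets rank 8.
J has value 484 MPa → rank 8.

8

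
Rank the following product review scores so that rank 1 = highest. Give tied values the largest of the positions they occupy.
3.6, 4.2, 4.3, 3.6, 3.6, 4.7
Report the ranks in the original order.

Sorted (descending): 4.7, 4.3, 4.2, 3.6, 3.6, 3.6
The 3 values of 3.6 occupy positions 4–6 → each gets rank 6.

6, 3, 2, 6, 6, 1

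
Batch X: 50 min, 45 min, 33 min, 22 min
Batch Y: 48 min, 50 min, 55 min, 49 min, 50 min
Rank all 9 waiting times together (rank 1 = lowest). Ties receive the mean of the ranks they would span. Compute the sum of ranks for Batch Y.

32

Sorted (ascending): 22, 33, 45, 48, 49, 50, 50, 50, 55
The 3 values of 50 occupy positions 6–8 → average rank 7.
Batch Y values → pooled ranks: 48→4, 50→7, 55→9, 49→5, 50→7
Rank sum = 4 + 7 + 9 + 5 + 7 = 32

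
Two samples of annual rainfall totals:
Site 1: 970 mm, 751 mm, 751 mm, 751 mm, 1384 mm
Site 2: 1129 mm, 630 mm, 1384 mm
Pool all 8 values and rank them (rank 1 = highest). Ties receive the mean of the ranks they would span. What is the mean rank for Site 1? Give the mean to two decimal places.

Sorted (descending): 1384, 1384, 1129, 970, 751, 751, 751, 630
The 2 values of 1384 occupy positions 1–2 → average rank (1+2)/2 = 1.5.
The 3 values of 751 occupy positions 5–7 → average rank 6.
Site 1 values → pooled ranks: 970→4, 751→6, 751→6, 751→6, 1384→1.5
Mean rank = (4 + 6 + 6 + 6 + 1.5) / 5 = 4.70

4.70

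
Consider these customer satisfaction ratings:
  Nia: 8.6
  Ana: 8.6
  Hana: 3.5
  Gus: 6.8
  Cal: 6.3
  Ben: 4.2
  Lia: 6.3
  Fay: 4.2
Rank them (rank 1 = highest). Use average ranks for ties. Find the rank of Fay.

6.5

Sorted (descending): 8.6, 8.6, 6.8, 6.3, 6.3, 4.2, 4.2, 3.5
The 2 values of 8.6 occupy positions 1–2 → average rank (1+2)/2 = 1.5.
The 2 values of 6.3 occupy positions 4–5 → average rank (4+5)/2 = 4.5.
The 2 values of 4.2 occupy positions 6–7 → average rank (6+7)/2 = 6.5.
Fay has value 4.2 → rank 6.5.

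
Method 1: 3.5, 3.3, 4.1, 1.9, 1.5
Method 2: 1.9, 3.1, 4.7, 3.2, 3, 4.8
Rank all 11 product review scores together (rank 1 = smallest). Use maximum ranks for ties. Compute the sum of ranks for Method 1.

28

Sorted (ascending): 1.5, 1.9, 1.9, 3, 3.1, 3.2, 3.3, 3.5, 4.1, 4.7, 4.8
The 2 values of 1.9 occupy positions 2–3 → each gets rank 3.
Method 1 values → pooled ranks: 3.5→8, 3.3→7, 4.1→9, 1.9→3, 1.5→1
Rank sum = 8 + 7 + 9 + 3 + 1 = 28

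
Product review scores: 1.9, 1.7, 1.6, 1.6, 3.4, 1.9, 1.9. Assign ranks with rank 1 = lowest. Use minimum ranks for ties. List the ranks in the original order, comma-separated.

Sorted (ascending): 1.6, 1.6, 1.7, 1.9, 1.9, 1.9, 3.4
The 2 values of 1.6 occupy positions 1–2 → each gets rank 1.
The 3 values of 1.9 occupy positions 4–6 → each gets rank 4.

4, 3, 1, 1, 7, 4, 4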